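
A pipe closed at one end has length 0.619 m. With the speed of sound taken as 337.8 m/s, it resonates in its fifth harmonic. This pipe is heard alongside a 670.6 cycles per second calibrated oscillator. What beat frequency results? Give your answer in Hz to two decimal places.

Closed pipe (odd harmonics): f_n = n·v/(4L) = 5·337.8/(4·0.619) = 682.1486 Hz.
f_beat = |682.1486 − 670.6| = 11.55 Hz.

11.55 Hz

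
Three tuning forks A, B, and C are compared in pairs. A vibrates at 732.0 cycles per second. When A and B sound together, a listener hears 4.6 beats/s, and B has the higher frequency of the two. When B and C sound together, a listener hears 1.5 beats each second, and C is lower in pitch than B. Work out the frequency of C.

B is above A, so f_B = 732.0 + 4.6 = 736.6 Hz.
C is below B, so f_C = 736.6 − 1.5 = 735.1 Hz.

735.1 Hz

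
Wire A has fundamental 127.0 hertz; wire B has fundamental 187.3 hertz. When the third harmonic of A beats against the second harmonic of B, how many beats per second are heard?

Third harmonic of the first: 3·127.0 = 381.0 Hz.
Second harmonic of the second: 2·187.3 = 374.6 Hz.
f_beat = |381.0 − 374.6| = 6.4 Hz.

6.4 Hz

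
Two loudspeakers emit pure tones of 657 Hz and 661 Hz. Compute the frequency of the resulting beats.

The beat frequency equals the magnitude of the frequency difference.
|657 − 661| = 4 Hz.

4 Hz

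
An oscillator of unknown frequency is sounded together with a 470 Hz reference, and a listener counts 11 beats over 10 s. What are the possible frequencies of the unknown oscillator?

Beat frequency = 11/10 = 1.1 Hz.
|f − 470| = 1.1, so f = 470 ± 1.1.

468.9 Hz or 471.1 Hz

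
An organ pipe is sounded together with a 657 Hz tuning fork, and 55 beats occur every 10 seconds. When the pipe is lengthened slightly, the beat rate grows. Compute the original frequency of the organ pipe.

Beat frequency = 55/10 = 5.5 Hz.
|f − 657| = 5.5, so the organ pipe was at either 651.5 Hz or 662.5 Hz.
A longer pipe has a lower fundamental; the adjustment lowers the organ pipe's frequency.
The beat rate rose, so the adjustment moved the organ pipe further from 657 Hz — it was already below the reference.

651.5 Hz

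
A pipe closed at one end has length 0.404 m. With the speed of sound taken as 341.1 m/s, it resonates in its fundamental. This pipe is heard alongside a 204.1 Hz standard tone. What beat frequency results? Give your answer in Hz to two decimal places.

6.98 Hz

Closed pipe (odd harmonics): f_n = n·v/(4L) = 1·341.1/(4·0.404) = 211.0767 Hz.
f_beat = |211.0767 − 204.1| = 6.98 Hz.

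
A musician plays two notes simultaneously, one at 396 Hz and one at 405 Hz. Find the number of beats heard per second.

9 Hz

The beat frequency equals the magnitude of the frequency difference.
|396 − 405| = 9 Hz.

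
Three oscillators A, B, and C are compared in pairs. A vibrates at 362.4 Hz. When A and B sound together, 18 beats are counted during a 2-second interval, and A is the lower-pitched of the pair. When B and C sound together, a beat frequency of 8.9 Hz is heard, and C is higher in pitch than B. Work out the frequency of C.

380.3 Hz

A–B: Beat frequency = 18/2 = 9 Hz.
B is above A, so f_B = 362.4 + 9 = 371.4 Hz.
C is above B, so f_C = 371.4 + 8.9 = 380.3 Hz.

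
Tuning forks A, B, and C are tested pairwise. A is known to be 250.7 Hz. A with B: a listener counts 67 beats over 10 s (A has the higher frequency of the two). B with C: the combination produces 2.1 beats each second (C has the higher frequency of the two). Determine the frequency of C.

A–B: Beat frequency = 67/10 = 6.7 Hz.
B is below A, so f_B = 250.7 − 6.7 = 244 Hz.
C is above B, so f_C = 244 + 2.1 = 246.1 Hz.

246.1 Hz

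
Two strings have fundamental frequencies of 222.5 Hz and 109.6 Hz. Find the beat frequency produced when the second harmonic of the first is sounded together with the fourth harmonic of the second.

6.6 Hz

Second harmonic of the first: 2·222.5 = 445.0 Hz.
Fourth harmonic of the second: 4·109.6 = 438.4 Hz.
f_beat = |445.0 − 438.4| = 6.6 Hz.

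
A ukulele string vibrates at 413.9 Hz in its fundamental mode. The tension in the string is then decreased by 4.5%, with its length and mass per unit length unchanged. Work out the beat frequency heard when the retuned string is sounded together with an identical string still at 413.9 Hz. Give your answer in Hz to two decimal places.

For a string, f ∝ √T, so the new frequency is 413.9·√0.955 = 404.4801 Hz.
f_beat = |404.4801 − 413.9| = 9.42 Hz.

9.42 Hz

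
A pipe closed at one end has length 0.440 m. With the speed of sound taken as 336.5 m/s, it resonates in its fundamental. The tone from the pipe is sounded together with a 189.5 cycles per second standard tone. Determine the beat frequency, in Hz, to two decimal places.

1.69 Hz

Closed pipe (odd harmonics): f_n = n·v/(4L) = 1·336.5/(4·0.440) = 191.1932 Hz.
f_beat = |191.1932 − 189.5| = 1.69 Hz.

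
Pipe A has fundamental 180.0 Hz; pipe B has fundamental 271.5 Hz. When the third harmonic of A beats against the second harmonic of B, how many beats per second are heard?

Third harmonic of the first: 3·180.0 = 540.0 Hz.
Second harmonic of the second: 2·271.5 = 543.0 Hz.
f_beat = |540.0 − 543.0| = 3.0 Hz.

3.0 Hz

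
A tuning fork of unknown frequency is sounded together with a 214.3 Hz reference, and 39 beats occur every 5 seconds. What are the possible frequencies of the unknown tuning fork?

Beat frequency = 39/5 = 7.8 Hz.
|f − 214.3| = 7.8, so f = 214.3 ± 7.8.

206.5 Hz or 222.1 Hz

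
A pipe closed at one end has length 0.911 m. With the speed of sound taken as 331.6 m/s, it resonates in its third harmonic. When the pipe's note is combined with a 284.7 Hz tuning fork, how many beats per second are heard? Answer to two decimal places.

11.70 Hz

Closed pipe (odd harmonics): f_n = n·v/(4L) = 3·331.6/(4·0.911) = 272.9967 Hz.
f_beat = |272.9967 − 284.7| = 11.70 Hz.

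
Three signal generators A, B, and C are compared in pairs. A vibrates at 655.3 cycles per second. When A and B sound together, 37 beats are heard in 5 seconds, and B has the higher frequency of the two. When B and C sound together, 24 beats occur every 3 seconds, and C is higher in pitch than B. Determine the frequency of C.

A–B: Beat frequency = 37/5 = 7.4 Hz.
B is above A, so f_B = 655.3 + 7.4 = 662.7 Hz.
B–C: Beat frequency = 24/3 = 8 Hz.
C is above B, so f_C = 662.7 + 8 = 670.7 Hz.

670.7 Hz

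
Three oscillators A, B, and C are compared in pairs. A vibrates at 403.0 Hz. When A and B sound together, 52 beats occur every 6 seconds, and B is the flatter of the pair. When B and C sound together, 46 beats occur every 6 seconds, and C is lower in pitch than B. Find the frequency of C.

386.6667 Hz

A–B: Beat frequency = 52/6 = 8.6667 Hz.
B is below A, so f_B = 403.0 − 8.6667 = 394.3333 Hz.
B–C: Beat frequency = 46/6 = 7.6667 Hz.
C is below B, so f_C = 394.3333 − 7.6667 = 386.6667 Hz.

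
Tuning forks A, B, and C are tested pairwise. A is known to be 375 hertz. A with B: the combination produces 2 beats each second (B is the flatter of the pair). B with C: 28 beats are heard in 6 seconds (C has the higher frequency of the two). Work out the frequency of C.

377.6667 Hz

B is below A, so f_B = 375 − 2 = 373 Hz.
B–C: Beat frequency = 28/6 = 4.6667 Hz.
C is above B, so f_C = 373 + 4.6667 = 377.6667 Hz.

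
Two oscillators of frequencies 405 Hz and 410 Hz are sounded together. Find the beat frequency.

5 Hz

f_beat = |f₁ − f₂|.
|405 − 410| = 5 Hz.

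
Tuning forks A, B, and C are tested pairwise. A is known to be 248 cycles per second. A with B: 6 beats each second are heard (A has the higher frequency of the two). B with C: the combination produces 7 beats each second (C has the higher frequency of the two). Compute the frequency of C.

249 Hz

B is below A, so f_B = 248 − 6 = 242 Hz.
C is above B, so f_C = 242 + 7 = 249 Hz.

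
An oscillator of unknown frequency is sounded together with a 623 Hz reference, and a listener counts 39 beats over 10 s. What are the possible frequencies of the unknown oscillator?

619.1 Hz or 626.9 Hz

Beat frequency = 39/10 = 3.9 Hz.
|f − 623| = 3.9, so f = 623 ± 3.9.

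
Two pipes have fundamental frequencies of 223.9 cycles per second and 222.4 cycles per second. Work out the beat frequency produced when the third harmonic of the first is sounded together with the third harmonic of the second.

Third harmonic of the first: 3·223.9 = 671.7 Hz.
Third harmonic of the second: 3·222.4 = 667.2 Hz.
f_beat = |671.7 − 667.2| = 4.5 Hz.

4.5 Hz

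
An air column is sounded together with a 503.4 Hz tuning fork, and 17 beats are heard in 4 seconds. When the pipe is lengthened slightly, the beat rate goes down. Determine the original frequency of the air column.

507.65 Hz

Beat frequency = 17/4 = 4.25 Hz.
|f − 503.4| = 4.25, so the air column was at either 499.15 Hz or 507.65 Hz.
A longer pipe has a lower fundamental; the adjustment lowers the air column's frequency.
The beat rate fell, so the adjustment moved the air column toward 503.4 Hz — it must have started above the reference.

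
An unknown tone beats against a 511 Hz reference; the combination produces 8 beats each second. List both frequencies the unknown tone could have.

|f − 511| = 8, so f = 511 ± 8.

503 Hz or 519 Hz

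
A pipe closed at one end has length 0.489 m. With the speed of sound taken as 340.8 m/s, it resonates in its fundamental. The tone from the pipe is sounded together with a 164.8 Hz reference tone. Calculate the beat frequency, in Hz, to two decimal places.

9.43 Hz

Closed pipe (odd harmonics): f_n = n·v/(4L) = 1·340.8/(4·0.489) = 174.2331 Hz.
f_beat = |174.2331 − 164.8| = 9.43 Hz.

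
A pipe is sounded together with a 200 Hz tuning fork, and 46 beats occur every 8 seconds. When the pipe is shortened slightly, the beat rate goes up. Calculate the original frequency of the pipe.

Beat frequency = 46/8 = 5.75 Hz.
|f − 200| = 5.75, so the pipe was at either 194.25 Hz or 205.75 Hz.
A shorter pipe has a higher fundamental; the adjustment raises the pipe's frequency.
The beat rate rose, so the adjustment moved the pipe further from 200 Hz — it was already above the reference.

205.75 Hz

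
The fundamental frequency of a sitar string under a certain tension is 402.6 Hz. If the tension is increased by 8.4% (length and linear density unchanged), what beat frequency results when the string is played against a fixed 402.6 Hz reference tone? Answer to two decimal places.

For a string, f ∝ √T, so the new frequency is 402.6·√1.084 = 419.1683 Hz.
f_beat = |419.1683 − 402.6| = 16.57 Hz.

16.57 Hz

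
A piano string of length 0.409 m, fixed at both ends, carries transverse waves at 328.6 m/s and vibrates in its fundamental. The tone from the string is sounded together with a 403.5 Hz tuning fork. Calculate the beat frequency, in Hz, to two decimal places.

1.79 Hz

For a string fixed at both ends, f_n = n·v/(2L) = 1·328.6/(2·0.409) = 401.7115 Hz.
f_beat = |401.7115 − 403.5| = 1.79 Hz.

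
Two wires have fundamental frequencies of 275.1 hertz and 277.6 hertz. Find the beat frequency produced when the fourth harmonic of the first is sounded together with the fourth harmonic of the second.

10.0 Hz

Fourth harmonic of the first: 4·275.1 = 1100.4 Hz.
Fourth harmonic of the second: 4·277.6 = 1110.4 Hz.
f_beat = |1100.4 − 1110.4| = 10.0 Hz.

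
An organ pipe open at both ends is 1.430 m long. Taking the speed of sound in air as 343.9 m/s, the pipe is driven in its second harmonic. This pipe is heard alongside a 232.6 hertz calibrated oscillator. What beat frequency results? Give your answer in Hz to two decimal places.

Open pipe: f_n = n·v/(2L) = 2·343.9/(2·1.430) = 240.4895 Hz.
f_beat = |240.4895 − 232.6| = 7.89 Hz.

7.89 Hz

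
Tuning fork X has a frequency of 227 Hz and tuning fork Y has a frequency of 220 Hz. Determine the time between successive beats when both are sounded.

0.143 s

f_beat = |227 − 220| = 7 Hz.
Beat period T = 1 / f_beat = 1 / 7 s.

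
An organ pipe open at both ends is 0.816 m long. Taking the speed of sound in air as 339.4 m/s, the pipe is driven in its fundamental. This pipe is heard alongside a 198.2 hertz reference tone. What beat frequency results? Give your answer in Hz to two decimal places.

Open pipe: f_n = n·v/(2L) = 1·339.4/(2·0.816) = 207.9657 Hz.
f_beat = |207.9657 − 198.2| = 9.77 Hz.

9.77 Hz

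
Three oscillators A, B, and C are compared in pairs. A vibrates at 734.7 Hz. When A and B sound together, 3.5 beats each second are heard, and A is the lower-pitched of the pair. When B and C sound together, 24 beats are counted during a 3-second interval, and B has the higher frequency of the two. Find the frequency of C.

B is above A, so f_B = 734.7 + 3.5 = 738.2 Hz.
B–C: Beat frequency = 24/3 = 8 Hz.
C is below B, so f_C = 738.2 − 8 = 730.2 Hz.

730.2 Hz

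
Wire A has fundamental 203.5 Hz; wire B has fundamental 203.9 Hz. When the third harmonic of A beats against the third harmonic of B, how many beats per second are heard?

1.2 Hz

Third harmonic of the first: 3·203.5 = 610.5 Hz.
Third harmonic of the second: 3·203.9 = 611.7 Hz.
f_beat = |610.5 − 611.7| = 1.2 Hz.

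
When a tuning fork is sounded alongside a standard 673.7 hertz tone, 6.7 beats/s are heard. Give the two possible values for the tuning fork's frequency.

|f − 673.7| = 6.7, so f = 673.7 ± 6.7.

667 Hz or 680.4 Hz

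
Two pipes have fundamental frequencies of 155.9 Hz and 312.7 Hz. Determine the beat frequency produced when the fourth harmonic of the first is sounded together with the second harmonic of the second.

Fourth harmonic of the first: 4·155.9 = 623.6 Hz.
Second harmonic of the second: 2·312.7 = 625.4 Hz.
f_beat = |623.6 − 625.4| = 1.8 Hz.

1.8 Hz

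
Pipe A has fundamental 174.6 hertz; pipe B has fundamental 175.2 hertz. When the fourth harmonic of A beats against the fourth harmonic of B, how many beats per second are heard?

Fourth harmonic of the first: 4·174.6 = 698.4 Hz.
Fourth harmonic of the second: 4·175.2 = 700.8 Hz.
f_beat = |698.4 − 700.8| = 2.4 Hz.

2.4 Hz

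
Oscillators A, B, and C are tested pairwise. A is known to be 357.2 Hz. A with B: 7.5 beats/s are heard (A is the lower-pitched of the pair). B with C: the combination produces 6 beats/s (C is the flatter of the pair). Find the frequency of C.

358.7 Hz

B is above A, so f_B = 357.2 + 7.5 = 364.7 Hz.
C is below B, so f_C = 364.7 − 6 = 358.7 Hz.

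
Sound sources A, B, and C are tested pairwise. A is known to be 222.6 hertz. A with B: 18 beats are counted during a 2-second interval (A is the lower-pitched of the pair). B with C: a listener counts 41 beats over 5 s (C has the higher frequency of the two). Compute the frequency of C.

239.8 Hz

A–B: Beat frequency = 18/2 = 9 Hz.
B is above A, so f_B = 222.6 + 9 = 231.6 Hz.
B–C: Beat frequency = 41/5 = 8.2 Hz.
C is above B, so f_C = 231.6 + 8.2 = 239.8 Hz.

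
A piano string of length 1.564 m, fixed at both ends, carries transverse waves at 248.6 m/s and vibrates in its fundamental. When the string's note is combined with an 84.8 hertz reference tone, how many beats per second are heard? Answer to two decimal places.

5.32 Hz

For a string fixed at both ends, f_n = n·v/(2L) = 1·248.6/(2·1.564) = 79.4757 Hz.
f_beat = |79.4757 − 84.8| = 5.32 Hz.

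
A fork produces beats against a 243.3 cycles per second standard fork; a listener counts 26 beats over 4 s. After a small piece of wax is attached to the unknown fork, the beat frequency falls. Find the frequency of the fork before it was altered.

249.8 Hz

Beat frequency = 26/4 = 6.5 Hz.
|f − 243.3| = 6.5, so the fork was at either 236.8 Hz or 249.8 Hz.
Loading a fork with wax lowers its frequency; the adjustment lowers the fork's frequency.
The beat rate fell, so the adjustment moved the fork toward 243.3 Hz — it must have started above the reference.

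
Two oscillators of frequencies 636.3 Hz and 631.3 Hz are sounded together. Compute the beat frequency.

5 Hz

f_beat = |f₁ − f₂|.
|636.3 − 631.3| = 5 Hz.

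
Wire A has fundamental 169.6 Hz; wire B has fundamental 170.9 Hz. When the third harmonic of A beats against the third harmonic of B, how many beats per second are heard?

3.9 Hz

Third harmonic of the first: 3·169.6 = 508.8 Hz.
Third harmonic of the second: 3·170.9 = 512.7 Hz.
f_beat = |508.8 − 512.7| = 3.9 Hz.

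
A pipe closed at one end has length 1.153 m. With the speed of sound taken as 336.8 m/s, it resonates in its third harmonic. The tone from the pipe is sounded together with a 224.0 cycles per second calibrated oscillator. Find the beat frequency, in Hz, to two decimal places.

Closed pipe (odd harmonics): f_n = n·v/(4L) = 3·336.8/(4·1.153) = 219.0807 Hz.
f_beat = |219.0807 − 224.0| = 4.92 Hz.

4.92 Hz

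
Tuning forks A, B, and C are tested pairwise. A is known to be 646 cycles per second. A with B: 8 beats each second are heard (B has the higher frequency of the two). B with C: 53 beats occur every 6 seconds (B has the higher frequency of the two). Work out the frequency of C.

B is above A, so f_B = 646 + 8 = 654 Hz.
B–C: Beat frequency = 53/6 = 8.8333 Hz.
C is below B, so f_C = 654 − 8.8333 = 645.1667 Hz.

645.1667 Hz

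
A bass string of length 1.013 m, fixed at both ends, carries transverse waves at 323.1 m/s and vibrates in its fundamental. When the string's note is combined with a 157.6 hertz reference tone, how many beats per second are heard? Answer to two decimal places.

1.88 Hz

For a string fixed at both ends, f_n = n·v/(2L) = 1·323.1/(2·1.013) = 159.4768 Hz.
f_beat = |159.4768 − 157.6| = 1.88 Hz.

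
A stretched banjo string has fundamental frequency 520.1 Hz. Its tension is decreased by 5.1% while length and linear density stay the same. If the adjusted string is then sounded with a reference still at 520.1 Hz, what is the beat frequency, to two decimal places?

13.44 Hz

For a string, f ∝ √T, so the new frequency is 520.1·√0.949 = 506.6639 Hz.
f_beat = |506.6639 − 520.1| = 13.44 Hz.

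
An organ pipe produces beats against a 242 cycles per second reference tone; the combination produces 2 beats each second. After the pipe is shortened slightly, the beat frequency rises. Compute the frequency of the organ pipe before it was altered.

|f − 242| = 2, so the organ pipe was at either 240 Hz or 244 Hz.
A shorter pipe has a higher fundamental; the adjustment raises the organ pipe's frequency.
The beat rate rose, so the adjustment moved the organ pipe further from 242 Hz — it was already above the reference.

244 Hz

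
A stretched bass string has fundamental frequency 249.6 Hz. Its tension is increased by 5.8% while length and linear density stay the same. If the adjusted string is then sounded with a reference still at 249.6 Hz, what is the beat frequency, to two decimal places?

7.14 Hz

For a string, f ∝ √T, so the new frequency is 249.6·√1.058 = 256.7364 Hz.
f_beat = |256.7364 − 249.6| = 7.14 Hz.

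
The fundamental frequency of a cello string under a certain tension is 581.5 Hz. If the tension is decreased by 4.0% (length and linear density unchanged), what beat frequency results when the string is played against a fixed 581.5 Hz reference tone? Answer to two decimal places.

11.75 Hz

For a string, f ∝ √T, so the new frequency is 581.5·√0.960 = 569.7513 Hz.
f_beat = |569.7513 − 581.5| = 11.75 Hz.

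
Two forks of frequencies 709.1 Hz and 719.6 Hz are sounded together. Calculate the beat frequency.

The beat frequency equals the magnitude of the frequency difference.
|709.1 − 719.6| = 10.5 Hz.

10.5 Hz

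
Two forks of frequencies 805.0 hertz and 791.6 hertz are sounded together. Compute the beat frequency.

13.4 Hz

f_beat = |f₁ − f₂|.
|805.0 − 791.6| = 13.4 Hz.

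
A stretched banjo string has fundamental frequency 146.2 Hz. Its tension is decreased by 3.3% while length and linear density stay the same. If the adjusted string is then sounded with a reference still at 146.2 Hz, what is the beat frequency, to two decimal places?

For a string, f ∝ √T, so the new frequency is 146.2·√0.967 = 143.7675 Hz.
f_beat = |143.7675 − 146.2| = 2.43 Hz.

2.43 Hz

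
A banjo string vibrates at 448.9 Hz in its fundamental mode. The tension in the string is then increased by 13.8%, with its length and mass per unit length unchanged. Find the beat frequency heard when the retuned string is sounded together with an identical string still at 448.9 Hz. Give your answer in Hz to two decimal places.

For a string, f ∝ √T, so the new frequency is 448.9·√1.138 = 478.8734 Hz.
f_beat = |478.8734 − 448.9| = 29.97 Hz.

29.97 Hz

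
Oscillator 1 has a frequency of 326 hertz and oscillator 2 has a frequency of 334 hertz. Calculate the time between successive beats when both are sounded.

0.125 s

f_beat = |326 − 334| = 8 Hz.
Beat period T = 1 / f_beat = 1 / 8 s.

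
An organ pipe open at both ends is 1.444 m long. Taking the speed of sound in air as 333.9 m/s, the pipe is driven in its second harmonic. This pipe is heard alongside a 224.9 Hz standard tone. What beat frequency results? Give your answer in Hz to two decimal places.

6.33 Hz

Open pipe: f_n = n·v/(2L) = 2·333.9/(2·1.444) = 231.2327 Hz.
f_beat = |231.2327 − 224.9| = 6.33 Hz.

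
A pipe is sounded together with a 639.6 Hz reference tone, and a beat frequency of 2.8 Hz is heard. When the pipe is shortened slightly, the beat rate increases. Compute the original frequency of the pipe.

642.4 Hz

|f − 639.6| = 2.8, so the pipe was at either 636.8 Hz or 642.4 Hz.
A shorter pipe has a higher fundamental; the adjustment raises the pipe's frequency.
The beat rate rose, so the adjustment moved the pipe further from 639.6 Hz — it was already above the reference.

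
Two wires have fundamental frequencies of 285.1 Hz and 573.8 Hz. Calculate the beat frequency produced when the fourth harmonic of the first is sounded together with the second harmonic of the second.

7.2 Hz

Fourth harmonic of the first: 4·285.1 = 1140.4 Hz.
Second harmonic of the second: 2·573.8 = 1147.6 Hz.
f_beat = |1140.4 − 1147.6| = 7.2 Hz.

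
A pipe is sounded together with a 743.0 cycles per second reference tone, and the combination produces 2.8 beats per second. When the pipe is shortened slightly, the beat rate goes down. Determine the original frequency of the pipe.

|f − 743.0| = 2.8, so the pipe was at either 740.2 Hz or 745.8 Hz.
A shorter pipe has a higher fundamental; the adjustment raises the pipe's frequency.
The beat rate fell, so the adjustment moved the pipe toward 743.0 Hz — it must have started below the reference.

740.2 Hz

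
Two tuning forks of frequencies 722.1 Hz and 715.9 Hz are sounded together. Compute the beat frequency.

The beat frequency equals the magnitude of the frequency difference.
|722.1 − 715.9| = 6.2 Hz.

6.2 Hz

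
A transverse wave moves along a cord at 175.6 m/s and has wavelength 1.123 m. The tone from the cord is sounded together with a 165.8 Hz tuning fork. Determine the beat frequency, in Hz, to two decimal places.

9.43 Hz

Source frequency f = v/λ = 175.6/1.123 = 156.3669 Hz.
f_beat = |156.3669 − 165.8| = 9.43 Hz.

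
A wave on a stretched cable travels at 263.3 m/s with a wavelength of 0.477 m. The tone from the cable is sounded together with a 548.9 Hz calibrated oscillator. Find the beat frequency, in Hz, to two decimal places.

Source frequency f = v/λ = 263.3/0.477 = 551.9916 Hz.
f_beat = |551.9916 − 548.9| = 3.09 Hz.

3.09 Hz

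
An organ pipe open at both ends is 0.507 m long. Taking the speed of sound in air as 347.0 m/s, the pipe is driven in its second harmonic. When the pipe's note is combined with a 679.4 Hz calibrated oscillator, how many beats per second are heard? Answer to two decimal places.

5.02 Hz

Open pipe: f_n = n·v/(2L) = 2·347.0/(2·0.507) = 684.4181 Hz.
f_beat = |684.4181 − 679.4| = 5.02 Hz.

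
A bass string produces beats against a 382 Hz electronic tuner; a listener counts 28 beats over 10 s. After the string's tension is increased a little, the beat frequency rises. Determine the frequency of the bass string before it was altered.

Beat frequency = 28/10 = 2.8 Hz.
|f − 382| = 2.8, so the bass string was at either 379.2 Hz or 384.8 Hz.
Higher tension means higher frequency; the adjustment raises the bass string's frequency.
The beat rate rose, so the adjustment moved the bass string further from 382 Hz — it was already above the reference.

384.8 Hz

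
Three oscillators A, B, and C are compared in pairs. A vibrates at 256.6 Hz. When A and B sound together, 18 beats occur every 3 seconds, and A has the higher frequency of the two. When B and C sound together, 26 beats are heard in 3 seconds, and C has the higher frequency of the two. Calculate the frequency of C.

259.2667 Hz

A–B: Beat frequency = 18/3 = 6 Hz.
B is below A, so f_B = 256.6 − 6 = 250.6 Hz.
B–C: Beat frequency = 26/3 = 8.6667 Hz.
C is above B, so f_C = 250.6 + 8.6667 = 259.2667 Hz.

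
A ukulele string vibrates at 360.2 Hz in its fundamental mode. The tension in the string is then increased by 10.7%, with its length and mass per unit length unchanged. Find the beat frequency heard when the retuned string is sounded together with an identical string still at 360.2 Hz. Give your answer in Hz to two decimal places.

For a string, f ∝ √T, so the new frequency is 360.2·√1.107 = 378.9811 Hz.
f_beat = |378.9811 − 360.2| = 18.78 Hz.

18.78 Hz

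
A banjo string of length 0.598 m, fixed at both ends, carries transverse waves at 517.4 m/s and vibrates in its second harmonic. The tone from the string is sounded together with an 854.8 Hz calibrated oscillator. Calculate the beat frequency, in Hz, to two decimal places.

10.42 Hz

For a string fixed at both ends, f_n = n·v/(2L) = 2·517.4/(2·0.598) = 865.2174 Hz.
f_beat = |865.2174 − 854.8| = 10.42 Hz.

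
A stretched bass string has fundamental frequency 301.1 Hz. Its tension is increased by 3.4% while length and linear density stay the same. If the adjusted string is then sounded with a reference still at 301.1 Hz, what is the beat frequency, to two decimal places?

For a string, f ∝ √T, so the new frequency is 301.1·√1.034 = 306.1759 Hz.
f_beat = |306.1759 − 301.1| = 5.08 Hz.

5.08 Hz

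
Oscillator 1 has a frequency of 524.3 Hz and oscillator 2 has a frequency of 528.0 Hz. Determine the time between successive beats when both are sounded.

f_beat = |524.3 − 528.0| = 3.7 Hz.
Beat period T = 1 / f_beat = 1 / 3.7 s.

0.270 s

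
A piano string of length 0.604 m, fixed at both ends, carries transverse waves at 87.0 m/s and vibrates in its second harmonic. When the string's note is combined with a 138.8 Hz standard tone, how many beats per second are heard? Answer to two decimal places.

5.24 Hz

For a string fixed at both ends, f_n = n·v/(2L) = 2·87.0/(2·0.604) = 144.0397 Hz.
f_beat = |144.0397 − 138.8| = 5.24 Hz.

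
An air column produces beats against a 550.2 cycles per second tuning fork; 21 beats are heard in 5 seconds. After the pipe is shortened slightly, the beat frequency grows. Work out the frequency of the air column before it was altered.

Beat frequency = 21/5 = 4.2 Hz.
|f − 550.2| = 4.2, so the air column was at either 546 Hz or 554.4 Hz.
A shorter pipe has a higher fundamental; the adjustment raises the air column's frequency.
The beat rate rose, so the adjustment moved the air column further from 550.2 Hz — it was already above the reference.

554.4 Hz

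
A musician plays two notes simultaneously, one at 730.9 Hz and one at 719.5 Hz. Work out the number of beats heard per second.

11.4 Hz

The beat frequency equals the magnitude of the frequency difference.
|730.9 − 719.5| = 11.4 Hz.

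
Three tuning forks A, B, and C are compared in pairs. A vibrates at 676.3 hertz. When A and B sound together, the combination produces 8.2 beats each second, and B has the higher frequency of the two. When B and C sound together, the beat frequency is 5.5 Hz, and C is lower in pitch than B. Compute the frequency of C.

679 Hz

B is above A, so f_B = 676.3 + 8.2 = 684.5 Hz.
C is below B, so f_C = 684.5 − 5.5 = 679 Hz.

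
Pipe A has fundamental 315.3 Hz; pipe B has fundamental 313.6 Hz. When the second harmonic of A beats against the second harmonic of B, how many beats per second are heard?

3.4 Hz

Second harmonic of the first: 2·315.3 = 630.6 Hz.
Second harmonic of the second: 2·313.6 = 627.2 Hz.
f_beat = |630.6 − 627.2| = 3.4 Hz.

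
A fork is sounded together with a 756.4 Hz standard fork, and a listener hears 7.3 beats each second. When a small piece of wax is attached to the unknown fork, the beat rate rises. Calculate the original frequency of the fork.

|f − 756.4| = 7.3, so the fork was at either 749.1 Hz or 763.7 Hz.
Loading a fork with wax lowers its frequency; the adjustment lowers the fork's frequency.
The beat rate rose, so the adjustment moved the fork further from 756.4 Hz — it was already below the reference.

749.1 Hz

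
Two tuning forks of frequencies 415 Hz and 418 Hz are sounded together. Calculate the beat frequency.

f_beat = |f₁ − f₂|.
|415 − 418| = 3 Hz.

3 Hz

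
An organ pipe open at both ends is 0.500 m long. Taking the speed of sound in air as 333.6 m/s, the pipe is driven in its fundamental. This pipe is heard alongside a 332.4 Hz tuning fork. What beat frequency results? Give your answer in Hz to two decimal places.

1.20 Hz

Open pipe: f_n = n·v/(2L) = 1·333.6/(2·0.500) = 333.6000 Hz.
f_beat = |333.6000 − 332.4| = 1.20 Hz.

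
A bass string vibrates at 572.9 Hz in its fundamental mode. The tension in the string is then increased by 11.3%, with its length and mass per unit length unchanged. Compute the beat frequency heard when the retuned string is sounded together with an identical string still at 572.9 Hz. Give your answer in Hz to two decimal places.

For a string, f ∝ √T, so the new frequency is 572.9·√1.113 = 604.4027 Hz.
f_beat = |604.4027 − 572.9| = 31.50 Hz.

31.50 Hz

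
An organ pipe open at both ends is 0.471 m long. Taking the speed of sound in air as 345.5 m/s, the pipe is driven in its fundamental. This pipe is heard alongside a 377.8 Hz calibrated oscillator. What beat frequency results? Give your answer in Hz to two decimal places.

Open pipe: f_n = n·v/(2L) = 1·345.5/(2·0.471) = 366.7728 Hz.
f_beat = |366.7728 − 377.8| = 11.03 Hz.

11.03 Hz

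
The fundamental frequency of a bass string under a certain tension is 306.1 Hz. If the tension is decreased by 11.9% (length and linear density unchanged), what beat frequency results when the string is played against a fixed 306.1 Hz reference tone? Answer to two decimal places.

18.79 Hz

For a string, f ∝ √T, so the new frequency is 306.1·√0.881 = 287.3104 Hz.
f_beat = |287.3104 − 306.1| = 18.79 Hz.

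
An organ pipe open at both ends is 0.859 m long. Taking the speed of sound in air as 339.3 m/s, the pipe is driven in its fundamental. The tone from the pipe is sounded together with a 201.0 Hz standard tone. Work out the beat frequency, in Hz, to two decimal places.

3.50 Hz

Open pipe: f_n = n·v/(2L) = 1·339.3/(2·0.859) = 197.4971 Hz.
f_beat = |197.4971 − 201.0| = 3.50 Hz.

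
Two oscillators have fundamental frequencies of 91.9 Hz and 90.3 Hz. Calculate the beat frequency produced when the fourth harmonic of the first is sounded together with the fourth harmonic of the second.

Fourth harmonic of the first: 4·91.9 = 367.6 Hz.
Fourth harmonic of the second: 4·90.3 = 361.2 Hz.
f_beat = |367.6 − 361.2| = 6.4 Hz.

6.4 Hz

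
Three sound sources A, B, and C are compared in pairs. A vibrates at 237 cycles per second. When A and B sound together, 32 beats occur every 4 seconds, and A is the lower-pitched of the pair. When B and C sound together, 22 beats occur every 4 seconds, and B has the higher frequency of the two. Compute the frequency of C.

A–B: Beat frequency = 32/4 = 8 Hz.
B is above A, so f_B = 237 + 8 = 245 Hz.
B–C: Beat frequency = 22/4 = 5.5 Hz.
C is below B, so f_C = 245 − 5.5 = 239.5 Hz.

239.5 Hz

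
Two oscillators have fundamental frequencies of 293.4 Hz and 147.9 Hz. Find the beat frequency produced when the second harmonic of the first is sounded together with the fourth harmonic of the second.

4.8 Hz

Second harmonic of the first: 2·293.4 = 586.8 Hz.
Fourth harmonic of the second: 4·147.9 = 591.6 Hz.
f_beat = |586.8 − 591.6| = 4.8 Hz.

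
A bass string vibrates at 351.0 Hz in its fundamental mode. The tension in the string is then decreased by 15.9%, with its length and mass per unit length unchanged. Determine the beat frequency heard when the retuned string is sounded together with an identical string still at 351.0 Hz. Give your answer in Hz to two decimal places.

For a string, f ∝ √T, so the new frequency is 351.0·√0.841 = 321.8882 Hz.
f_beat = |321.8882 − 351.0| = 29.11 Hz.

29.11 Hz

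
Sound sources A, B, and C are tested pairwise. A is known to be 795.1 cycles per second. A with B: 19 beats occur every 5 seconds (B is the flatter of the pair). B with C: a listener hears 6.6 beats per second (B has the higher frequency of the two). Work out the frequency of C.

A–B: Beat frequency = 19/5 = 3.8 Hz.
B is below A, so f_B = 795.1 − 3.8 = 791.3 Hz.
C is below B, so f_C = 791.3 − 6.6 = 784.7 Hz.

784.7 Hz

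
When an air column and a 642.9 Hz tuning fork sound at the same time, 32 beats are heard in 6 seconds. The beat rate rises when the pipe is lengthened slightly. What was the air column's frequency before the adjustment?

637.5667 Hz

Beat frequency = 32/6 = 5.3333 Hz.
|f − 642.9| = 5.3333, so the air column was at either 637.5667 Hz or 648.2333 Hz.
A longer pipe has a lower fundamental; the adjustment lowers the air column's frequency.
The beat rate rose, so the adjustment moved the air column further from 642.9 Hz — it was already below the reference.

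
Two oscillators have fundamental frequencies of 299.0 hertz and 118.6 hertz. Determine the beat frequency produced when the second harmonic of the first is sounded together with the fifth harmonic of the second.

Second harmonic of the first: 2·299.0 = 598.0 Hz.
Fifth harmonic of the second: 5·118.6 = 593.0 Hz.
f_beat = |598.0 − 593.0| = 5.0 Hz.

5.0 Hz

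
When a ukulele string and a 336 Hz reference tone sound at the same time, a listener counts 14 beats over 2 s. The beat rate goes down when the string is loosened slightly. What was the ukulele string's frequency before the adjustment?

Beat frequency = 14/2 = 7 Hz.
|f − 336| = 7, so the ukulele string was at either 329 Hz or 343 Hz.
Reducing tension lowers a string's frequency; the adjustment lowers the ukulele string's frequency.
The beat rate fell, so the adjustment moved the ukulele string toward 336 Hz — it must have started above the reference.

343 Hz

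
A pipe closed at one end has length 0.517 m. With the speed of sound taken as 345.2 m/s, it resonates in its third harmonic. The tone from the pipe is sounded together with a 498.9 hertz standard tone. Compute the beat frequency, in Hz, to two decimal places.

1.87 Hz

Closed pipe (odd harmonics): f_n = n·v/(4L) = 3·345.2/(4·0.517) = 500.7737 Hz.
f_beat = |500.7737 − 498.9| = 1.87 Hz.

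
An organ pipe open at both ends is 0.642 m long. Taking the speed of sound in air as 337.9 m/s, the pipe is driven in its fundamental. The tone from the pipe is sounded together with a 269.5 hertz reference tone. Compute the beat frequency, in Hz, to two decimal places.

Open pipe: f_n = n·v/(2L) = 1·337.9/(2·0.642) = 263.1620 Hz.
f_beat = |263.1620 − 269.5| = 6.34 Hz.

6.34 Hz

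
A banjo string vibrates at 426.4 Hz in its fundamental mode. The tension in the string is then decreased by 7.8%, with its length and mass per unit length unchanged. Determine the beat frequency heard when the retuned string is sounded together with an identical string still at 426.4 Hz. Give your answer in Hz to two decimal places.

16.97 Hz

For a string, f ∝ √T, so the new frequency is 426.4·√0.922 = 409.4328 Hz.
f_beat = |409.4328 − 426.4| = 16.97 Hz.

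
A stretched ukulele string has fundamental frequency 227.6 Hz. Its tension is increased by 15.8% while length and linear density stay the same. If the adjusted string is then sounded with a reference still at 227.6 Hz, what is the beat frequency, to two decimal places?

17.32 Hz

For a string, f ∝ √T, so the new frequency is 227.6·√1.158 = 244.9213 Hz.
f_beat = |244.9213 − 227.6| = 17.32 Hz.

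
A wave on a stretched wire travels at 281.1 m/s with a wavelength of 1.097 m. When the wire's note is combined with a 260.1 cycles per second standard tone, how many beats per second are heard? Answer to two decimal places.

Source frequency f = v/λ = 281.1/1.097 = 256.2443 Hz.
f_beat = |256.2443 − 260.1| = 3.86 Hz.

3.86 Hz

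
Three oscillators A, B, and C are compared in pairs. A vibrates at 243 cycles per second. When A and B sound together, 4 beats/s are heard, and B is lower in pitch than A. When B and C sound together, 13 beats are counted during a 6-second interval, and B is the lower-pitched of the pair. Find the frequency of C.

241.1667 Hz

B is below A, so f_B = 243 − 4 = 239 Hz.
B–C: Beat frequency = 13/6 = 2.1667 Hz.
C is above B, so f_C = 239 + 2.1667 = 241.1667 Hz.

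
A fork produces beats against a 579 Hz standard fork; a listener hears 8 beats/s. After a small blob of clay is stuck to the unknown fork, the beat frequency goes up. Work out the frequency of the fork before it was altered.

571 Hz

|f − 579| = 8, so the fork was at either 571 Hz or 587 Hz.
Adding mass to a fork lowers its frequency; the adjustment lowers the fork's frequency.
The beat rate rose, so the adjustment moved the fork further from 579 Hz — it was already below the reference.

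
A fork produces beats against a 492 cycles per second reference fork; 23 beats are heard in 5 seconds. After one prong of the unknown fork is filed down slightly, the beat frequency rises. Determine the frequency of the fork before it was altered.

496.6 Hz

Beat frequency = 23/5 = 4.6 Hz.
|f − 492| = 4.6, so the fork was at either 487.4 Hz or 496.6 Hz.
Filing a prong removes mass and raises the fork's frequency; the adjustment raises the fork's frequency.
The beat rate rose, so the adjustment moved the fork further from 492 Hz — it was already above the reference.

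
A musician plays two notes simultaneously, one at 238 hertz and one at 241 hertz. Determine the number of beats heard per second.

3 Hz

Beats arise from superposition of two nearby frequencies; the beat rate is |f₁ − f₂|.
|238 − 241| = 3 Hz.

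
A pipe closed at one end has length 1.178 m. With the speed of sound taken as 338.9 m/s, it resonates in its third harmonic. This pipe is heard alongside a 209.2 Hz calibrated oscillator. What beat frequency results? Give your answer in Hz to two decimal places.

6.57 Hz

Closed pipe (odd harmonics): f_n = n·v/(4L) = 3·338.9/(4·1.178) = 215.7683 Hz.
f_beat = |215.7683 − 209.2| = 6.57 Hz.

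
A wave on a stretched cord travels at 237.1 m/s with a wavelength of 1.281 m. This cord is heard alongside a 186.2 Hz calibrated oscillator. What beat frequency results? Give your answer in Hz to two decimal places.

1.11 Hz

Source frequency f = v/λ = 237.1/1.281 = 185.0898 Hz.
f_beat = |185.0898 − 186.2| = 1.11 Hz.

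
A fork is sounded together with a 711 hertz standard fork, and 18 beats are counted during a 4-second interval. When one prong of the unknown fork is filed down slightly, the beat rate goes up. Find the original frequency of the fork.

715.5 Hz

Beat frequency = 18/4 = 4.5 Hz.
|f − 711| = 4.5, so the fork was at either 706.5 Hz or 715.5 Hz.
Filing a prong removes mass and raises the fork's frequency; the adjustment raises the fork's frequency.
The beat rate rose, so the adjustment moved the fork further from 711 Hz — it was already above the reference.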